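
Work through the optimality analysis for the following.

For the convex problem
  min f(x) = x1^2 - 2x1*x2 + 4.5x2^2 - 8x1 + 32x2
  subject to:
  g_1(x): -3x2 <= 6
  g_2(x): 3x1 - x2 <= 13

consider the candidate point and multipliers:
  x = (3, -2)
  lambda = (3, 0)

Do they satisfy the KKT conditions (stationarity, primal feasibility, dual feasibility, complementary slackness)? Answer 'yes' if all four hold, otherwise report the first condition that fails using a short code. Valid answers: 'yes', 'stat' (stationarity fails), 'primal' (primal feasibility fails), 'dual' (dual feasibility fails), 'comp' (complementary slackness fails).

Gradient of f: grad f(x) = Q x + c = (2, 8)
Constraint values g_i(x) = a_i^T x - b_i:
  g_1((3, -2)) = 0
  g_2((3, -2)) = -2
Stationarity residual: grad f(x) + sum_i lambda_i a_i = (2, -1)
  -> stationarity FAILS
Primal feasibility (all g_i <= 0): OK
Dual feasibility (all lambda_i >= 0): OK
Complementary slackness (lambda_i * g_i(x) = 0 for all i): OK

Verdict: the first failing condition is stationarity -> stat.

stat


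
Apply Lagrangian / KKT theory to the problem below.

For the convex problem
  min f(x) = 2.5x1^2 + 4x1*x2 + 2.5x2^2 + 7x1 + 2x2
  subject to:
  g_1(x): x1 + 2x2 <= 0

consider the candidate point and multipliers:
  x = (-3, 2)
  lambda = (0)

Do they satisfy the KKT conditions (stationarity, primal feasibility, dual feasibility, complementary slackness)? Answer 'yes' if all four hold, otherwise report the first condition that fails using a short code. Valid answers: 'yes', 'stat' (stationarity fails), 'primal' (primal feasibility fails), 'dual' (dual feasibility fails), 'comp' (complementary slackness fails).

Gradient of f: grad f(x) = Q x + c = (0, 0)
Constraint values g_i(x) = a_i^T x - b_i:
  g_1((-3, 2)) = 1
Stationarity residual: grad f(x) + sum_i lambda_i a_i = (0, 0)
  -> stationarity OK
Primal feasibility (all g_i <= 0): FAILS
Dual feasibility (all lambda_i >= 0): OK
Complementary slackness (lambda_i * g_i(x) = 0 for all i): OK

Verdict: the first failing condition is primal_feasibility -> primal.

primal


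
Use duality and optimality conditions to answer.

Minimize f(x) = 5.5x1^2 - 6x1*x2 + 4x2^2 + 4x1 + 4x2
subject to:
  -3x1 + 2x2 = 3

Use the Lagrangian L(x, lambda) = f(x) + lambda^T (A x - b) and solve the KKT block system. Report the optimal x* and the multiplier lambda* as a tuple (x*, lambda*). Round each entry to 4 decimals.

Form the Lagrangian:
  L(x, lambda) = (1/2) x^T Q x + c^T x + lambda^T (A x - b)
Stationarity (grad_x L = 0): Q x + c + A^T lambda = 0.
Primal feasibility: A x = b.

This gives the KKT block system:
  [ Q   A^T ] [ x     ]   [-c ]
  [ A    0  ] [ lambda ] = [ b ]

Solving the linear system:
  x*      = (-1.7273, -1.0909)
  lambda* = (-2.8182)
  f(x*)   = -1.4091

x* = (-1.7273, -1.0909), lambda* = (-2.8182)


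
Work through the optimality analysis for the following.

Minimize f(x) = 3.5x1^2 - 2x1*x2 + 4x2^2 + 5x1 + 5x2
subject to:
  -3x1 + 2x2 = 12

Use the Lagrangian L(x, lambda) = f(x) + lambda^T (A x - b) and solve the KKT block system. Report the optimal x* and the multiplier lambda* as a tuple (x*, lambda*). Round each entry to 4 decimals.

Form the Lagrangian:
  L(x, lambda) = (1/2) x^T Q x + c^T x + lambda^T (A x - b)
Stationarity (grad_x L = 0): Q x + c + A^T lambda = 0.
Primal feasibility: A x = b.

This gives the KKT block system:
  [ Q   A^T ] [ x     ]   [-c ]
  [ A    0  ] [ lambda ] = [ b ]

Solving the linear system:
  x*      = (-3.8158, 0.2763)
  lambda* = (-7.4211)
  f(x*)   = 35.6776

x* = (-3.8158, 0.2763), lambda* = (-7.4211)


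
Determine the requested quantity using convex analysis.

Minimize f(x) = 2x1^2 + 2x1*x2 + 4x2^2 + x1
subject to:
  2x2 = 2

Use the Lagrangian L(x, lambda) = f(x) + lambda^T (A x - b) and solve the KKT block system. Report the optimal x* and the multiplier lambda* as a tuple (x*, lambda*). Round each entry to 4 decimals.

Form the Lagrangian:
  L(x, lambda) = (1/2) x^T Q x + c^T x + lambda^T (A x - b)
Stationarity (grad_x L = 0): Q x + c + A^T lambda = 0.
Primal feasibility: A x = b.

This gives the KKT block system:
  [ Q   A^T ] [ x     ]   [-c ]
  [ A    0  ] [ lambda ] = [ b ]

Solving the linear system:
  x*      = (-0.75, 1)
  lambda* = (-3.25)
  f(x*)   = 2.875

x* = (-0.75, 1), lambda* = (-3.25)


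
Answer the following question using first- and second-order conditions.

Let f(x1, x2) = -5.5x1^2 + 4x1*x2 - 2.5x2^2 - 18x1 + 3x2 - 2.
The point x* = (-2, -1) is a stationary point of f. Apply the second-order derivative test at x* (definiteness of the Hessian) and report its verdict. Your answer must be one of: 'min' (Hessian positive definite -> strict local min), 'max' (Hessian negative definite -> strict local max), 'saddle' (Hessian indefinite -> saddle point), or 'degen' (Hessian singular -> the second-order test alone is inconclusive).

Compute the Hessian H = grad^2 f:
  H = [[-11, 4], [4, -5]]
Verify stationarity: grad f(x*) = H x* + g = (0, 0).
Eigenvalues of H: -13, -3.
Both eigenvalues < 0, so H is negative definite -> x* is a strict local max.

max


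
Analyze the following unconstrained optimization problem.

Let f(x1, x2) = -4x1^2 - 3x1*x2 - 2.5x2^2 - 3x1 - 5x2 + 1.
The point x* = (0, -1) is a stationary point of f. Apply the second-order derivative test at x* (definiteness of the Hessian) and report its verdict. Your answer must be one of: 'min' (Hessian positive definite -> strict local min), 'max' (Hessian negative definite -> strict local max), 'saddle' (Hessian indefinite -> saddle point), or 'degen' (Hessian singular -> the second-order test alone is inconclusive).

Compute the Hessian H = grad^2 f:
  H = [[-8, -3], [-3, -5]]
Verify stationarity: grad f(x*) = H x* + g = (0, 0).
Eigenvalues of H: -9.8541, -3.1459.
Both eigenvalues < 0, so H is negative definite -> x* is a strict local max.

max


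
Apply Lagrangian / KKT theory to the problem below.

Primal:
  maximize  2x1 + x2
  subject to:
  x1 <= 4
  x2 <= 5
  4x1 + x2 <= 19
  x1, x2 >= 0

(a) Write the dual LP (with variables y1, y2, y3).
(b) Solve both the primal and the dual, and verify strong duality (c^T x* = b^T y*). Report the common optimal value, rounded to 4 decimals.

The standard primal-dual pair for 'max c^T x s.t. A x <= b, x >= 0' is:
  Dual:  min b^T y  s.t.  A^T y >= c,  y >= 0.

So the dual LP is:
  minimize  4y1 + 5y2 + 19y3
  subject to:
    y1 + 4y3 >= 2
    y2 + y3 >= 1
    y1, y2, y3 >= 0

Solving the primal: x* = (3.5, 5).
  primal value c^T x* = 12.
Solving the dual: y* = (0, 0.5, 0.5).
  dual value b^T y* = 12.
Strong duality: c^T x* = b^T y*. Confirmed.

12


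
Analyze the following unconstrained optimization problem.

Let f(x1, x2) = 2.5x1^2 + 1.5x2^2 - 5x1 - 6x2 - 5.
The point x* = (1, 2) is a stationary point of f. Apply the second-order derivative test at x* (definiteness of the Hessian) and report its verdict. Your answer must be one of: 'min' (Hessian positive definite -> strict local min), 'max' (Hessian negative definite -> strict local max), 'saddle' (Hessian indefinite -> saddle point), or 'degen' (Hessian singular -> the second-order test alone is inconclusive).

Compute the Hessian H = grad^2 f:
  H = [[5, 0], [0, 3]]
Verify stationarity: grad f(x*) = H x* + g = (0, 0).
Eigenvalues of H: 3, 5.
Both eigenvalues > 0, so H is positive definite -> x* is a strict local min.

min


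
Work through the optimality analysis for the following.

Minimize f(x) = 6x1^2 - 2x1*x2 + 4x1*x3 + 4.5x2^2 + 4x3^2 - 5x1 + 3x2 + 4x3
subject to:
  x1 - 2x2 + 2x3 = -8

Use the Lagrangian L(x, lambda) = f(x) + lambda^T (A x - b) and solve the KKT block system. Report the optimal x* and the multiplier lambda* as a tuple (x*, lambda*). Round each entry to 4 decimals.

Form the Lagrangian:
  L(x, lambda) = (1/2) x^T Q x + c^T x + lambda^T (A x - b)
Stationarity (grad_x L = 0): Q x + c + A^T lambda = 0.
Primal feasibility: A x = b.

This gives the KKT block system:
  [ Q   A^T ] [ x     ]   [-c ]
  [ A    0  ] [ lambda ] = [ b ]

Solving the linear system:
  x*      = (1.0181, 1.5904, -2.9187)
  lambda* = (7.6386)
  f(x*)   = 24.5572

x* = (1.0181, 1.5904, -2.9187), lambda* = (7.6386)


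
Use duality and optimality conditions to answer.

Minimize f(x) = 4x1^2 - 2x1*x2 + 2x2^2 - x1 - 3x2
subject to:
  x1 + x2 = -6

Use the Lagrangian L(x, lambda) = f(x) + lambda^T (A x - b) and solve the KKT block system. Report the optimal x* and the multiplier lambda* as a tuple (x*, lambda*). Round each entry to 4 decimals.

Form the Lagrangian:
  L(x, lambda) = (1/2) x^T Q x + c^T x + lambda^T (A x - b)
Stationarity (grad_x L = 0): Q x + c + A^T lambda = 0.
Primal feasibility: A x = b.

This gives the KKT block system:
  [ Q   A^T ] [ x     ]   [-c ]
  [ A    0  ] [ lambda ] = [ b ]

Solving the linear system:
  x*      = (-2.375, -3.625)
  lambda* = (12.75)
  f(x*)   = 44.875

x* = (-2.375, -3.625), lambda* = (12.75)


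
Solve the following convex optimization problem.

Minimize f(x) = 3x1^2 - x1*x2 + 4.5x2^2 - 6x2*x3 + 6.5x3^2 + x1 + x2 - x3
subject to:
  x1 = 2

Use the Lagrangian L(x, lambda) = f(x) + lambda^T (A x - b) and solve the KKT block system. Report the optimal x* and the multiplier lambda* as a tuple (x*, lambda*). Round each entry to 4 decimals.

Form the Lagrangian:
  L(x, lambda) = (1/2) x^T Q x + c^T x + lambda^T (A x - b)
Stationarity (grad_x L = 0): Q x + c + A^T lambda = 0.
Primal feasibility: A x = b.

This gives the KKT block system:
  [ Q   A^T ] [ x     ]   [-c ]
  [ A    0  ] [ lambda ] = [ b ]

Solving the linear system:
  x*      = (2, 0.2346, 0.1852)
  lambda* = (-12.7654)
  f(x*)   = 13.7901

x* = (2, 0.2346, 0.1852), lambda* = (-12.7654)


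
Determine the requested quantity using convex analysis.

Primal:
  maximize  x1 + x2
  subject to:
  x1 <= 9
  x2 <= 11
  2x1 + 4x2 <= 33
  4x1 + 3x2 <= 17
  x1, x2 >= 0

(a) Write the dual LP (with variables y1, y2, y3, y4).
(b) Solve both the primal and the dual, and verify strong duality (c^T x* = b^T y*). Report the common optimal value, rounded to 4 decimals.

The standard primal-dual pair for 'max c^T x s.t. A x <= b, x >= 0' is:
  Dual:  min b^T y  s.t.  A^T y >= c,  y >= 0.

So the dual LP is:
  minimize  9y1 + 11y2 + 33y3 + 17y4
  subject to:
    y1 + 2y3 + 4y4 >= 1
    y2 + 4y3 + 3y4 >= 1
    y1, y2, y3, y4 >= 0

Solving the primal: x* = (0, 5.6667).
  primal value c^T x* = 5.6667.
Solving the dual: y* = (0, 0, 0, 0.3333).
  dual value b^T y* = 5.6667.
Strong duality: c^T x* = b^T y*. Confirmed.

5.6667


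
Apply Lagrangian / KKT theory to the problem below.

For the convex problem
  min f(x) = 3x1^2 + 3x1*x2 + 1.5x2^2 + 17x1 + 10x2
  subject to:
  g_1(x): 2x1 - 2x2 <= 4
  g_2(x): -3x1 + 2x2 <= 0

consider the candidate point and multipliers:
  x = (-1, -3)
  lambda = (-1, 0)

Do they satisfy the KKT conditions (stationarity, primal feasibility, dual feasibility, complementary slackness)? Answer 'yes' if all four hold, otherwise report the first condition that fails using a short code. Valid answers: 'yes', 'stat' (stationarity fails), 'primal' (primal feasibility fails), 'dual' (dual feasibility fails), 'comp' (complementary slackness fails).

Gradient of f: grad f(x) = Q x + c = (2, -2)
Constraint values g_i(x) = a_i^T x - b_i:
  g_1((-1, -3)) = 0
  g_2((-1, -3)) = -3
Stationarity residual: grad f(x) + sum_i lambda_i a_i = (0, 0)
  -> stationarity OK
Primal feasibility (all g_i <= 0): OK
Dual feasibility (all lambda_i >= 0): FAILS
Complementary slackness (lambda_i * g_i(x) = 0 for all i): OK

Verdict: the first failing condition is dual_feasibility -> dual.

dual


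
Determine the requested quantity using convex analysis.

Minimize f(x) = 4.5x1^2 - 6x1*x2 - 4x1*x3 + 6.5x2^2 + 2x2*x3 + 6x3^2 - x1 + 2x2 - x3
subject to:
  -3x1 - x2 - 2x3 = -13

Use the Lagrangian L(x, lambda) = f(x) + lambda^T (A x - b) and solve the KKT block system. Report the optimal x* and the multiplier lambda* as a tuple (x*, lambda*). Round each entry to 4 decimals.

Form the Lagrangian:
  L(x, lambda) = (1/2) x^T Q x + c^T x + lambda^T (A x - b)
Stationarity (grad_x L = 0): Q x + c + A^T lambda = 0.
Primal feasibility: A x = b.

This gives the KKT block system:
  [ Q   A^T ] [ x     ]   [-c ]
  [ A    0  ] [ lambda ] = [ b ]

Solving the linear system:
  x*      = (2.9162, 1.262, 1.4948)
  lambda* = (3.8982)
  f(x*)   = 24.3948

x* = (2.9162, 1.262, 1.4948), lambda* = (3.8982)


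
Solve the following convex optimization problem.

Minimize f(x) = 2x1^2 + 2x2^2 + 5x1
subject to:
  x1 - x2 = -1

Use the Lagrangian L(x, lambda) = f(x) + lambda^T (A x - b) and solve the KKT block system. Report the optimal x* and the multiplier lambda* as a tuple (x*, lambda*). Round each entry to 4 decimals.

Form the Lagrangian:
  L(x, lambda) = (1/2) x^T Q x + c^T x + lambda^T (A x - b)
Stationarity (grad_x L = 0): Q x + c + A^T lambda = 0.
Primal feasibility: A x = b.

This gives the KKT block system:
  [ Q   A^T ] [ x     ]   [-c ]
  [ A    0  ] [ lambda ] = [ b ]

Solving the linear system:
  x*      = (-1.125, -0.125)
  lambda* = (-0.5)
  f(x*)   = -3.0625

x* = (-1.125, -0.125), lambda* = (-0.5)


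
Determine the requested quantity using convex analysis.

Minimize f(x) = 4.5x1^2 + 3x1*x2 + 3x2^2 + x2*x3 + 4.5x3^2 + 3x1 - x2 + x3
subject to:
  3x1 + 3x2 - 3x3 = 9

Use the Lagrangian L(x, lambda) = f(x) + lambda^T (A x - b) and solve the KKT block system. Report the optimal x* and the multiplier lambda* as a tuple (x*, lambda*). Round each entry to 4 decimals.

Form the Lagrangian:
  L(x, lambda) = (1/2) x^T Q x + c^T x + lambda^T (A x - b)
Stationarity (grad_x L = 0): Q x + c + A^T lambda = 0.
Primal feasibility: A x = b.

This gives the KKT block system:
  [ Q   A^T ] [ x     ]   [-c ]
  [ A    0  ] [ lambda ] = [ b ]

Solving the linear system:
  x*      = (0.0073, 1.7591, -1.2336)
  lambda* = (-2.781)
  f(x*)   = 11.0292

x* = (0.0073, 1.7591, -1.2336), lambda* = (-2.781)


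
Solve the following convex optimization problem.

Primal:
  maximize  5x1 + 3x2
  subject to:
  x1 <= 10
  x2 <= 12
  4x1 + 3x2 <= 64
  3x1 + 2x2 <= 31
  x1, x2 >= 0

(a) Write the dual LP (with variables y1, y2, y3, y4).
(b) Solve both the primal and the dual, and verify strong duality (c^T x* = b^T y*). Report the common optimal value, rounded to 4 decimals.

The standard primal-dual pair for 'max c^T x s.t. A x <= b, x >= 0' is:
  Dual:  min b^T y  s.t.  A^T y >= c,  y >= 0.

So the dual LP is:
  minimize  10y1 + 12y2 + 64y3 + 31y4
  subject to:
    y1 + 4y3 + 3y4 >= 5
    y2 + 3y3 + 2y4 >= 3
    y1, y2, y3, y4 >= 0

Solving the primal: x* = (10, 0.5).
  primal value c^T x* = 51.5.
Solving the dual: y* = (0.5, 0, 0, 1.5).
  dual value b^T y* = 51.5.
Strong duality: c^T x* = b^T y*. Confirmed.

51.5


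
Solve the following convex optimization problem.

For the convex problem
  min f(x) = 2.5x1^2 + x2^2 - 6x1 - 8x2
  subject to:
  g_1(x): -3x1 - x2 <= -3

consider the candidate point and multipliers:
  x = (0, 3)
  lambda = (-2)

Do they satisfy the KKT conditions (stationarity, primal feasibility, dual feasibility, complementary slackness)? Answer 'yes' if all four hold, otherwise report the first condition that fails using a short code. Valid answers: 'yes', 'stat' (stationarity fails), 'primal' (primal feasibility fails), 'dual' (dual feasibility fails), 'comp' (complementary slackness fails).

Gradient of f: grad f(x) = Q x + c = (-6, -2)
Constraint values g_i(x) = a_i^T x - b_i:
  g_1((0, 3)) = 0
Stationarity residual: grad f(x) + sum_i lambda_i a_i = (0, 0)
  -> stationarity OK
Primal feasibility (all g_i <= 0): OK
Dual feasibility (all lambda_i >= 0): FAILS
Complementary slackness (lambda_i * g_i(x) = 0 for all i): OK

Verdict: the first failing condition is dual_feasibility -> dual.

dual


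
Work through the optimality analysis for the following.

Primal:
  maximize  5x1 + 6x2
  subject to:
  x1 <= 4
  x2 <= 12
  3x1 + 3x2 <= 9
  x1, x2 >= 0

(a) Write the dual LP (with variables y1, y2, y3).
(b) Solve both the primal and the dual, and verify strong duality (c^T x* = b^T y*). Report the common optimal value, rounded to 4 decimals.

The standard primal-dual pair for 'max c^T x s.t. A x <= b, x >= 0' is:
  Dual:  min b^T y  s.t.  A^T y >= c,  y >= 0.

So the dual LP is:
  minimize  4y1 + 12y2 + 9y3
  subject to:
    y1 + 3y3 >= 5
    y2 + 3y3 >= 6
    y1, y2, y3 >= 0

Solving the primal: x* = (0, 3).
  primal value c^T x* = 18.
Solving the dual: y* = (0, 0, 2).
  dual value b^T y* = 18.
Strong duality: c^T x* = b^T y*. Confirmed.

18


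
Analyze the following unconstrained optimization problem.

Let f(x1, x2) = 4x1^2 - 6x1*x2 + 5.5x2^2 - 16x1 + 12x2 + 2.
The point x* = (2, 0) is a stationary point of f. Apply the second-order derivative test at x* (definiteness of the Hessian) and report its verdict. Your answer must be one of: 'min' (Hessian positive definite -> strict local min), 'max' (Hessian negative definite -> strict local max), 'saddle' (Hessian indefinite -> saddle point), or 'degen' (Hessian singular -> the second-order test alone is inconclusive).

Compute the Hessian H = grad^2 f:
  H = [[8, -6], [-6, 11]]
Verify stationarity: grad f(x*) = H x* + g = (0, 0).
Eigenvalues of H: 3.3153, 15.6847.
Both eigenvalues > 0, so H is positive definite -> x* is a strict local min.

min


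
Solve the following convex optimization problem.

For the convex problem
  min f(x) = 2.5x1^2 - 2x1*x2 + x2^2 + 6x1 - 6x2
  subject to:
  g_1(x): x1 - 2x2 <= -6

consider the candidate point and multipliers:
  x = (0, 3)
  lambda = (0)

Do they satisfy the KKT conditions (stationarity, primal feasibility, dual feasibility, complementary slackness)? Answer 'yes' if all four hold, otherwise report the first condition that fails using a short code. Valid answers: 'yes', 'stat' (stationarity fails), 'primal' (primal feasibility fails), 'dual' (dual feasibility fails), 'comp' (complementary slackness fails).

Gradient of f: grad f(x) = Q x + c = (0, 0)
Constraint values g_i(x) = a_i^T x - b_i:
  g_1((0, 3)) = 0
Stationarity residual: grad f(x) + sum_i lambda_i a_i = (0, 0)
  -> stationarity OK
Primal feasibility (all g_i <= 0): OK
Dual feasibility (all lambda_i >= 0): OK
Complementary slackness (lambda_i * g_i(x) = 0 for all i): OK

Verdict: yes, KKT holds.

yes


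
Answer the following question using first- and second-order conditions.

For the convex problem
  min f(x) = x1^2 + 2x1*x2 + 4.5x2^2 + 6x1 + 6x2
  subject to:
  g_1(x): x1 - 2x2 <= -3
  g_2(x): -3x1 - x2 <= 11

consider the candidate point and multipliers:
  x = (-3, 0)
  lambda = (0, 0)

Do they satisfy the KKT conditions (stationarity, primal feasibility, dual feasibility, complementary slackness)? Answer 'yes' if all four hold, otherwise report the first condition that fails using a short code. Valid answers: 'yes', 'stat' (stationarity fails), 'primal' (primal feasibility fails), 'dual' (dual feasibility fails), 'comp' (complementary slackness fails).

Gradient of f: grad f(x) = Q x + c = (0, 0)
Constraint values g_i(x) = a_i^T x - b_i:
  g_1((-3, 0)) = 0
  g_2((-3, 0)) = -2
Stationarity residual: grad f(x) + sum_i lambda_i a_i = (0, 0)
  -> stationarity OK
Primal feasibility (all g_i <= 0): OK
Dual feasibility (all lambda_i >= 0): OK
Complementary slackness (lambda_i * g_i(x) = 0 for all i): OK

Verdict: yes, KKT holds.

yes


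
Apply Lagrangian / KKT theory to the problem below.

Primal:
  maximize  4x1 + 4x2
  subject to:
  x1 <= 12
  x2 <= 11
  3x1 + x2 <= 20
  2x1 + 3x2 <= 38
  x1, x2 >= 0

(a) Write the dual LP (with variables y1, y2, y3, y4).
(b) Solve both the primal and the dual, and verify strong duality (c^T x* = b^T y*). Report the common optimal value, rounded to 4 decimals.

The standard primal-dual pair for 'max c^T x s.t. A x <= b, x >= 0' is:
  Dual:  min b^T y  s.t.  A^T y >= c,  y >= 0.

So the dual LP is:
  minimize  12y1 + 11y2 + 20y3 + 38y4
  subject to:
    y1 + 3y3 + 2y4 >= 4
    y2 + y3 + 3y4 >= 4
    y1, y2, y3, y4 >= 0

Solving the primal: x* = (3.1429, 10.5714).
  primal value c^T x* = 54.8571.
Solving the dual: y* = (0, 0, 0.5714, 1.1429).
  dual value b^T y* = 54.8571.
Strong duality: c^T x* = b^T y*. Confirmed.

54.8571


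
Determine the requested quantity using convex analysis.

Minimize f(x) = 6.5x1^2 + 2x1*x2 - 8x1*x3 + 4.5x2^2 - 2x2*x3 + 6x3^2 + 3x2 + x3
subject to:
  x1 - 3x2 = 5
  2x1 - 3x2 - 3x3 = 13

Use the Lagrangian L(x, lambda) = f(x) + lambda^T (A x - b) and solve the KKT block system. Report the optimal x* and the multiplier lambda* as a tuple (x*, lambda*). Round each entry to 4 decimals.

Form the Lagrangian:
  L(x, lambda) = (1/2) x^T Q x + c^T x + lambda^T (A x - b)
Stationarity (grad_x L = 0): Q x + c + A^T lambda = 0.
Primal feasibility: A x = b.

This gives the KKT block system:
  [ Q   A^T ] [ x     ]   [-c ]
  [ A    0  ] [ lambda ] = [ b ]

Solving the linear system:
  x*      = (-0.602, -1.8673, -2.8673)
  lambda* = (5.1939, -8.2857)
  f(x*)   = 36.6378

x* = (-0.602, -1.8673, -2.8673), lambda* = (5.1939, -8.2857)


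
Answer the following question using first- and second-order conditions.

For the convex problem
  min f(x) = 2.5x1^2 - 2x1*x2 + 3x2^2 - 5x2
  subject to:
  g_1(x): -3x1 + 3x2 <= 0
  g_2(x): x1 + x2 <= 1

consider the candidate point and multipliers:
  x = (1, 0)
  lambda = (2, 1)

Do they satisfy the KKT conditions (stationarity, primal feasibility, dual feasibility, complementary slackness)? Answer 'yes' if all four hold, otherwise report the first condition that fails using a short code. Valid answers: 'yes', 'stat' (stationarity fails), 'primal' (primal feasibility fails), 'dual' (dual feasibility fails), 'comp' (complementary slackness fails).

Gradient of f: grad f(x) = Q x + c = (5, -7)
Constraint values g_i(x) = a_i^T x - b_i:
  g_1((1, 0)) = -3
  g_2((1, 0)) = 0
Stationarity residual: grad f(x) + sum_i lambda_i a_i = (0, 0)
  -> stationarity OK
Primal feasibility (all g_i <= 0): OK
Dual feasibility (all lambda_i >= 0): OK
Complementary slackness (lambda_i * g_i(x) = 0 for all i): FAILS

Verdict: the first failing condition is complementary_slackness -> comp.

comp


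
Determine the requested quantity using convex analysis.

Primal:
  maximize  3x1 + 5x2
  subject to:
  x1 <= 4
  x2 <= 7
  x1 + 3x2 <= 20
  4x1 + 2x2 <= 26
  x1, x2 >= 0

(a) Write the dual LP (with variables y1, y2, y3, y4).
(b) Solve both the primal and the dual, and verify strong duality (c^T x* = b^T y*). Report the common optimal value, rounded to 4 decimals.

The standard primal-dual pair for 'max c^T x s.t. A x <= b, x >= 0' is:
  Dual:  min b^T y  s.t.  A^T y >= c,  y >= 0.

So the dual LP is:
  minimize  4y1 + 7y2 + 20y3 + 26y4
  subject to:
    y1 + y3 + 4y4 >= 3
    y2 + 3y3 + 2y4 >= 5
    y1, y2, y3, y4 >= 0

Solving the primal: x* = (3.8, 5.4).
  primal value c^T x* = 38.4.
Solving the dual: y* = (0, 0, 1.4, 0.4).
  dual value b^T y* = 38.4.
Strong duality: c^T x* = b^T y*. Confirmed.

38.4


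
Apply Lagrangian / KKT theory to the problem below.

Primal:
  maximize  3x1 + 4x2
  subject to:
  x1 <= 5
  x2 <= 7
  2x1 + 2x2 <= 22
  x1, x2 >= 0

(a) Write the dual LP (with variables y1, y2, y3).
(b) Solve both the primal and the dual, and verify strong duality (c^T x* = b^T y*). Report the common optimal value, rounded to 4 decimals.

The standard primal-dual pair for 'max c^T x s.t. A x <= b, x >= 0' is:
  Dual:  min b^T y  s.t.  A^T y >= c,  y >= 0.

So the dual LP is:
  minimize  5y1 + 7y2 + 22y3
  subject to:
    y1 + 2y3 >= 3
    y2 + 2y3 >= 4
    y1, y2, y3 >= 0

Solving the primal: x* = (4, 7).
  primal value c^T x* = 40.
Solving the dual: y* = (0, 1, 1.5).
  dual value b^T y* = 40.
Strong duality: c^T x* = b^T y*. Confirmed.

40


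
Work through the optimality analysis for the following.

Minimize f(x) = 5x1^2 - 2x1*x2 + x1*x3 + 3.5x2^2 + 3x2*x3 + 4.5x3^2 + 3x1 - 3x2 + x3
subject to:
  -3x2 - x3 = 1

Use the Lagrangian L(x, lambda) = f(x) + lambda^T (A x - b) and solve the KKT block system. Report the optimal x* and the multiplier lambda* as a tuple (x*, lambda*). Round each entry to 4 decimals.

Form the Lagrangian:
  L(x, lambda) = (1/2) x^T Q x + c^T x + lambda^T (A x - b)
Stationarity (grad_x L = 0): Q x + c + A^T lambda = 0.
Primal feasibility: A x = b.

This gives the KKT block system:
  [ Q   A^T ] [ x     ]   [-c ]
  [ A    0  ] [ lambda ] = [ b ]

Solving the linear system:
  x*      = (-0.3407, -0.2815, -0.1556)
  lambda* = (-1.5852)
  f(x*)   = 0.6259

x* = (-0.3407, -0.2815, -0.1556), lambda* = (-1.5852)


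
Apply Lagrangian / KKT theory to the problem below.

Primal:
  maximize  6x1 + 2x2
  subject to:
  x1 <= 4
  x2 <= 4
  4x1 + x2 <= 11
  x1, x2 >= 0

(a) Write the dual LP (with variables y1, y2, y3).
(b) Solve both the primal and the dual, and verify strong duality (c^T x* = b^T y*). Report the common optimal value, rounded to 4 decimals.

The standard primal-dual pair for 'max c^T x s.t. A x <= b, x >= 0' is:
  Dual:  min b^T y  s.t.  A^T y >= c,  y >= 0.

So the dual LP is:
  minimize  4y1 + 4y2 + 11y3
  subject to:
    y1 + 4y3 >= 6
    y2 + y3 >= 2
    y1, y2, y3 >= 0

Solving the primal: x* = (1.75, 4).
  primal value c^T x* = 18.5.
Solving the dual: y* = (0, 0.5, 1.5).
  dual value b^T y* = 18.5.
Strong duality: c^T x* = b^T y*. Confirmed.

18.5


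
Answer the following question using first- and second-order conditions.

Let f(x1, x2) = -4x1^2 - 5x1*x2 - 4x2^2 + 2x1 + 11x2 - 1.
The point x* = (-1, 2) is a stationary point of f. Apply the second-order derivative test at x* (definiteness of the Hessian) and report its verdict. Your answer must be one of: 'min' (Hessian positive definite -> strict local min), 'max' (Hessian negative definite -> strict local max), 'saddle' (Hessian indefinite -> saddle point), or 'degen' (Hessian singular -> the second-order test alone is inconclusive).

Compute the Hessian H = grad^2 f:
  H = [[-8, -5], [-5, -8]]
Verify stationarity: grad f(x*) = H x* + g = (0, 0).
Eigenvalues of H: -13, -3.
Both eigenvalues < 0, so H is negative definite -> x* is a strict local max.

max


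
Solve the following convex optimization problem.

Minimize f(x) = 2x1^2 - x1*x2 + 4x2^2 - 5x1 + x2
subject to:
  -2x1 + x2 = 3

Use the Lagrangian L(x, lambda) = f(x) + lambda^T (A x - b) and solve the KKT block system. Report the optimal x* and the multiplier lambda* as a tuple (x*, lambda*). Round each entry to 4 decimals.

Form the Lagrangian:
  L(x, lambda) = (1/2) x^T Q x + c^T x + lambda^T (A x - b)
Stationarity (grad_x L = 0): Q x + c + A^T lambda = 0.
Primal feasibility: A x = b.

This gives the KKT block system:
  [ Q   A^T ] [ x     ]   [-c ]
  [ A    0  ] [ lambda ] = [ b ]

Solving the linear system:
  x*      = (-1.3125, 0.375)
  lambda* = (-5.3125)
  f(x*)   = 11.4375

x* = (-1.3125, 0.375), lambda* = (-5.3125)


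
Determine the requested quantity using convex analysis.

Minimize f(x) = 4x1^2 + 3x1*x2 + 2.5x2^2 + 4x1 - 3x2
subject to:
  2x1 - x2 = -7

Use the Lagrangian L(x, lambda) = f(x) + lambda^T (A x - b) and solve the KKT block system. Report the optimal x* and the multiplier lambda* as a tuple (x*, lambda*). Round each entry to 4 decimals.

Form the Lagrangian:
  L(x, lambda) = (1/2) x^T Q x + c^T x + lambda^T (A x - b)
Stationarity (grad_x L = 0): Q x + c + A^T lambda = 0.
Primal feasibility: A x = b.

This gives the KKT block system:
  [ Q   A^T ] [ x     ]   [-c ]
  [ A    0  ] [ lambda ] = [ b ]

Solving the linear system:
  x*      = (-2.225, 2.55)
  lambda* = (3.075)
  f(x*)   = 2.4875

x* = (-2.225, 2.55), lambda* = (3.075)


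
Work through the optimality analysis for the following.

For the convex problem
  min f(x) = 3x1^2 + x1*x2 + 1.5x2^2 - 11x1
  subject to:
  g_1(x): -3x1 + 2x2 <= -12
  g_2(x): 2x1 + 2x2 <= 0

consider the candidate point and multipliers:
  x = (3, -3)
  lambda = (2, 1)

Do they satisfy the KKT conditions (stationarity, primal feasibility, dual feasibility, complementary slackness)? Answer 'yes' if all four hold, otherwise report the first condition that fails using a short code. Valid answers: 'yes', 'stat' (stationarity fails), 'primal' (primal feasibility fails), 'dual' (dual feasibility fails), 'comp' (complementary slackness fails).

Gradient of f: grad f(x) = Q x + c = (4, -6)
Constraint values g_i(x) = a_i^T x - b_i:
  g_1((3, -3)) = -3
  g_2((3, -3)) = 0
Stationarity residual: grad f(x) + sum_i lambda_i a_i = (0, 0)
  -> stationarity OK
Primal feasibility (all g_i <= 0): OK
Dual feasibility (all lambda_i >= 0): OK
Complementary slackness (lambda_i * g_i(x) = 0 for all i): FAILS

Verdict: the first failing condition is complementary_slackness -> comp.

comp


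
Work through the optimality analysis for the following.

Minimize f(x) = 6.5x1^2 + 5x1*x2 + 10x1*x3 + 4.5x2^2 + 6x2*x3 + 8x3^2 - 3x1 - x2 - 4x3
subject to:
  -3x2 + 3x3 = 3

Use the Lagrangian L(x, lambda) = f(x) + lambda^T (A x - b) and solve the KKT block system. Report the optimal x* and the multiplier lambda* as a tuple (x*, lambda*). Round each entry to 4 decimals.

Form the Lagrangian:
  L(x, lambda) = (1/2) x^T Q x + c^T x + lambda^T (A x - b)
Stationarity (grad_x L = 0): Q x + c + A^T lambda = 0.
Primal feasibility: A x = b.

This gives the KKT block system:
  [ Q   A^T ] [ x     ]   [-c ]
  [ A    0  ] [ lambda ] = [ b ]

Solving the linear system:
  x*      = (-0.0156, -0.4531, 0.5469)
  lambda* = (-0.625)
  f(x*)   = 0.0938

x* = (-0.0156, -0.4531, 0.5469), lambda* = (-0.625)


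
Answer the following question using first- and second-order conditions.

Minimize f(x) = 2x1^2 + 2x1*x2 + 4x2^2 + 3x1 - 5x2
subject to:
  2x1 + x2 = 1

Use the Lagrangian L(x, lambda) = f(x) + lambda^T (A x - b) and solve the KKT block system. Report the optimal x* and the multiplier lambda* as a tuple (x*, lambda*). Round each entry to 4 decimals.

Form the Lagrangian:
  L(x, lambda) = (1/2) x^T Q x + c^T x + lambda^T (A x - b)
Stationarity (grad_x L = 0): Q x + c + A^T lambda = 0.
Primal feasibility: A x = b.

This gives the KKT block system:
  [ Q   A^T ] [ x     ]   [-c ]
  [ A    0  ] [ lambda ] = [ b ]

Solving the linear system:
  x*      = (0.0357, 0.9286)
  lambda* = (-2.5)
  f(x*)   = -1.0179

x* = (0.0357, 0.9286), lambda* = (-2.5)


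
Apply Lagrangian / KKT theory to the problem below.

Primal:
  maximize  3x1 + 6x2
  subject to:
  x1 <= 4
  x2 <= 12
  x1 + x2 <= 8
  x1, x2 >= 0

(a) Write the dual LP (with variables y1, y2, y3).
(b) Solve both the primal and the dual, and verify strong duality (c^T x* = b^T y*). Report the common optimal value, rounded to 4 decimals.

The standard primal-dual pair for 'max c^T x s.t. A x <= b, x >= 0' is:
  Dual:  min b^T y  s.t.  A^T y >= c,  y >= 0.

So the dual LP is:
  minimize  4y1 + 12y2 + 8y3
  subject to:
    y1 + y3 >= 3
    y2 + y3 >= 6
    y1, y2, y3 >= 0

Solving the primal: x* = (0, 8).
  primal value c^T x* = 48.
Solving the dual: y* = (0, 0, 6).
  dual value b^T y* = 48.
Strong duality: c^T x* = b^T y*. Confirmed.

48


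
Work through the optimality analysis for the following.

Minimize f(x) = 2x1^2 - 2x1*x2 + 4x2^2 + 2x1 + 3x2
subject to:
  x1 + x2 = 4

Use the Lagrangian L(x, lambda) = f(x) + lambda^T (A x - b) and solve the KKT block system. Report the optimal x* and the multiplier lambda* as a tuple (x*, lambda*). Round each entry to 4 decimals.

Form the Lagrangian:
  L(x, lambda) = (1/2) x^T Q x + c^T x + lambda^T (A x - b)
Stationarity (grad_x L = 0): Q x + c + A^T lambda = 0.
Primal feasibility: A x = b.

This gives the KKT block system:
  [ Q   A^T ] [ x     ]   [-c ]
  [ A    0  ] [ lambda ] = [ b ]

Solving the linear system:
  x*      = (2.5625, 1.4375)
  lambda* = (-9.375)
  f(x*)   = 23.4688

x* = (2.5625, 1.4375), lambda* = (-9.375)


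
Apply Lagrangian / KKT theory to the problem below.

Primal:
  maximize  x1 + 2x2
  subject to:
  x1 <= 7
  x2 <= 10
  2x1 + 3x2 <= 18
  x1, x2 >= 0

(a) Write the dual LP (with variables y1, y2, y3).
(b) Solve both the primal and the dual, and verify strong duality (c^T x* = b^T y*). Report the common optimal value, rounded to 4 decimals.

The standard primal-dual pair for 'max c^T x s.t. A x <= b, x >= 0' is:
  Dual:  min b^T y  s.t.  A^T y >= c,  y >= 0.

So the dual LP is:
  minimize  7y1 + 10y2 + 18y3
  subject to:
    y1 + 2y3 >= 1
    y2 + 3y3 >= 2
    y1, y2, y3 >= 0

Solving the primal: x* = (0, 6).
  primal value c^T x* = 12.
Solving the dual: y* = (0, 0, 0.6667).
  dual value b^T y* = 12.
Strong duality: c^T x* = b^T y*. Confirmed.

12


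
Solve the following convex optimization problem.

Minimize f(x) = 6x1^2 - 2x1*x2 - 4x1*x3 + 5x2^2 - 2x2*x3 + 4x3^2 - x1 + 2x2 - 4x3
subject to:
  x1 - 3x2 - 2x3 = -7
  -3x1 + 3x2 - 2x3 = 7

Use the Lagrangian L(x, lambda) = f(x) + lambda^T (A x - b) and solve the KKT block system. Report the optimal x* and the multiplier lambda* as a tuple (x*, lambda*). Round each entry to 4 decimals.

Form the Lagrangian:
  L(x, lambda) = (1/2) x^T Q x + c^T x + lambda^T (A x - b)
Stationarity (grad_x L = 0): Q x + c + A^T lambda = 0.
Primal feasibility: A x = b.

This gives the KKT block system:
  [ Q   A^T ] [ x     ]   [-c ]
  [ A    0  ] [ lambda ] = [ b ]

Solving the linear system:
  x*      = (-0.7368, 1.8421, 0.3684)
  lambda* = (3.0789, -3.9737)
  f(x*)   = 26.1579

x* = (-0.7368, 1.8421, 0.3684), lambda* = (3.0789, -3.9737)


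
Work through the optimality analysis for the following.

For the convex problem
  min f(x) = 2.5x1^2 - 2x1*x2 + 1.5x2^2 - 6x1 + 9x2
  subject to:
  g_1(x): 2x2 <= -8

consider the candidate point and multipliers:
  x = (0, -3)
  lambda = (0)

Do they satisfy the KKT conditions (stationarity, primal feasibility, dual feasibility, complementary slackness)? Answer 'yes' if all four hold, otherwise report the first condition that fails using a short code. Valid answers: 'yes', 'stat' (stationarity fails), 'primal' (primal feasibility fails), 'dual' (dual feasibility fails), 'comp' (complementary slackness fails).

Gradient of f: grad f(x) = Q x + c = (0, 0)
Constraint values g_i(x) = a_i^T x - b_i:
  g_1((0, -3)) = 2
Stationarity residual: grad f(x) + sum_i lambda_i a_i = (0, 0)
  -> stationarity OK
Primal feasibility (all g_i <= 0): FAILS
Dual feasibility (all lambda_i >= 0): OK
Complementary slackness (lambda_i * g_i(x) = 0 for all i): OK

Verdict: the first failing condition is primal_feasibility -> primal.

primal


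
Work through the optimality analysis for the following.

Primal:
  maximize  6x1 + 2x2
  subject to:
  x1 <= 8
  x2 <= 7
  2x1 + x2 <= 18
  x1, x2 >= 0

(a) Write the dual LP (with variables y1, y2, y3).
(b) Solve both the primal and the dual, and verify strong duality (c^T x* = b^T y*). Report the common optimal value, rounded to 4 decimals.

The standard primal-dual pair for 'max c^T x s.t. A x <= b, x >= 0' is:
  Dual:  min b^T y  s.t.  A^T y >= c,  y >= 0.

So the dual LP is:
  minimize  8y1 + 7y2 + 18y3
  subject to:
    y1 + 2y3 >= 6
    y2 + y3 >= 2
    y1, y2, y3 >= 0

Solving the primal: x* = (8, 2).
  primal value c^T x* = 52.
Solving the dual: y* = (2, 0, 2).
  dual value b^T y* = 52.
Strong duality: c^T x* = b^T y*. Confirmed.

52


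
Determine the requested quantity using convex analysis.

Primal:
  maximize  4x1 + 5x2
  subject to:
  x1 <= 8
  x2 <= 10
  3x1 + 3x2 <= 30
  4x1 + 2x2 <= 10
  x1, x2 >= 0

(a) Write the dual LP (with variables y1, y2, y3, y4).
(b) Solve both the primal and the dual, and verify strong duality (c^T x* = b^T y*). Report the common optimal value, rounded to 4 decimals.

The standard primal-dual pair for 'max c^T x s.t. A x <= b, x >= 0' is:
  Dual:  min b^T y  s.t.  A^T y >= c,  y >= 0.

So the dual LP is:
  minimize  8y1 + 10y2 + 30y3 + 10y4
  subject to:
    y1 + 3y3 + 4y4 >= 4
    y2 + 3y3 + 2y4 >= 5
    y1, y2, y3, y4 >= 0

Solving the primal: x* = (0, 5).
  primal value c^T x* = 25.
Solving the dual: y* = (0, 0, 0, 2.5).
  dual value b^T y* = 25.
Strong duality: c^T x* = b^T y*. Confirmed.

25


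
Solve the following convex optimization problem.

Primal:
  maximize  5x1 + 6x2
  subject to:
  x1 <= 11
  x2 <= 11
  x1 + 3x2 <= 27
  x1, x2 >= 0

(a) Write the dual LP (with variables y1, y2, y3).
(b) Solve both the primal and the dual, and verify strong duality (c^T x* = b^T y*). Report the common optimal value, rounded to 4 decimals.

The standard primal-dual pair for 'max c^T x s.t. A x <= b, x >= 0' is:
  Dual:  min b^T y  s.t.  A^T y >= c,  y >= 0.

So the dual LP is:
  minimize  11y1 + 11y2 + 27y3
  subject to:
    y1 + y3 >= 5
    y2 + 3y3 >= 6
    y1, y2, y3 >= 0

Solving the primal: x* = (11, 5.3333).
  primal value c^T x* = 87.
Solving the dual: y* = (3, 0, 2).
  dual value b^T y* = 87.
Strong duality: c^T x* = b^T y*. Confirmed.

87


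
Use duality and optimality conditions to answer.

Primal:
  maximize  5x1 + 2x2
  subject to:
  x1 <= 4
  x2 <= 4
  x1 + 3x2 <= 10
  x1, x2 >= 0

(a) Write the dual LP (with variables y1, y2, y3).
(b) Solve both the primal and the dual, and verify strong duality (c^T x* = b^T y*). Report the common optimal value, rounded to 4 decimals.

The standard primal-dual pair for 'max c^T x s.t. A x <= b, x >= 0' is:
  Dual:  min b^T y  s.t.  A^T y >= c,  y >= 0.

So the dual LP is:
  minimize  4y1 + 4y2 + 10y3
  subject to:
    y1 + y3 >= 5
    y2 + 3y3 >= 2
    y1, y2, y3 >= 0

Solving the primal: x* = (4, 2).
  primal value c^T x* = 24.
Solving the dual: y* = (4.3333, 0, 0.6667).
  dual value b^T y* = 24.
Strong duality: c^T x* = b^T y*. Confirmed.

24


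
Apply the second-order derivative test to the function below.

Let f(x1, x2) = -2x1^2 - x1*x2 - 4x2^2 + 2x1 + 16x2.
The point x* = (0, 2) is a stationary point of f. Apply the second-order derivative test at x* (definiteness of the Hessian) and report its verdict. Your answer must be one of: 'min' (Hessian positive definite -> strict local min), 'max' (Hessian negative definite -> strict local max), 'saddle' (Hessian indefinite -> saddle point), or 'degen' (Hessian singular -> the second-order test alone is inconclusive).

Compute the Hessian H = grad^2 f:
  H = [[-4, -1], [-1, -8]]
Verify stationarity: grad f(x*) = H x* + g = (0, 0).
Eigenvalues of H: -8.2361, -3.7639.
Both eigenvalues < 0, so H is negative definite -> x* is a strict local max.

max


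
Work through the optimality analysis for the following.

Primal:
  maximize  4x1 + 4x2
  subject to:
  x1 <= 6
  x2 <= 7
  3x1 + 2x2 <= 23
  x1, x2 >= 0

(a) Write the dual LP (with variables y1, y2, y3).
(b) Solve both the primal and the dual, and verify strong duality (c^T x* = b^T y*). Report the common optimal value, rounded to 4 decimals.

The standard primal-dual pair for 'max c^T x s.t. A x <= b, x >= 0' is:
  Dual:  min b^T y  s.t.  A^T y >= c,  y >= 0.

So the dual LP is:
  minimize  6y1 + 7y2 + 23y3
  subject to:
    y1 + 3y3 >= 4
    y2 + 2y3 >= 4
    y1, y2, y3 >= 0

Solving the primal: x* = (3, 7).
  primal value c^T x* = 40.
Solving the dual: y* = (0, 1.3333, 1.3333).
  dual value b^T y* = 40.
Strong duality: c^T x* = b^T y*. Confirmed.

40


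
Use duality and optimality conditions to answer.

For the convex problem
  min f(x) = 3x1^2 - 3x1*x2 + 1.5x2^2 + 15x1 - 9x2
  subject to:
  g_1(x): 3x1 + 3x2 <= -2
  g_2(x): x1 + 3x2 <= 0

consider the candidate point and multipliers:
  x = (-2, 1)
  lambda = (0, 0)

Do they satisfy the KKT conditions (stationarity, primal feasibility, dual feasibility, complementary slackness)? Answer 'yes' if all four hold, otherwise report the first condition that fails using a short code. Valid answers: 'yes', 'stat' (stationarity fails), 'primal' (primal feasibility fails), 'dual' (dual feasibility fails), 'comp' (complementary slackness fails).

Gradient of f: grad f(x) = Q x + c = (0, 0)
Constraint values g_i(x) = a_i^T x - b_i:
  g_1((-2, 1)) = -1
  g_2((-2, 1)) = 1
Stationarity residual: grad f(x) + sum_i lambda_i a_i = (0, 0)
  -> stationarity OK
Primal feasibility (all g_i <= 0): FAILS
Dual feasibility (all lambda_i >= 0): OK
Complementary slackness (lambda_i * g_i(x) = 0 for all i): OK

Verdict: the first failing condition is primal_feasibility -> primal.

primal


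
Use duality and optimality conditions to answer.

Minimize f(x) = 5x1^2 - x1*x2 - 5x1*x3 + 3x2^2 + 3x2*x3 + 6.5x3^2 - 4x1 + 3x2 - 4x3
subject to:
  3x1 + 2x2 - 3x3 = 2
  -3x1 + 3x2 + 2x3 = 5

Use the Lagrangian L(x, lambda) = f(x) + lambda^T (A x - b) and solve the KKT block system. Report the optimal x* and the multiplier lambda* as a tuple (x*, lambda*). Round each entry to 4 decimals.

Form the Lagrangian:
  L(x, lambda) = (1/2) x^T Q x + c^T x + lambda^T (A x - b)
Stationarity (grad_x L = 0): Q x + c + A^T lambda = 0.
Primal feasibility: A x = b.

This gives the KKT block system:
  [ Q   A^T ] [ x     ]   [-c ]
  [ A    0  ] [ lambda ] = [ b ]

Solving the linear system:
  x*      = (-0.0574, 1.4483, 0.2415)
  lambda* = (-1.0484, -3.4583)
  f(x*)   = 11.4983

x* = (-0.0574, 1.4483, 0.2415), lambda* = (-1.0484, -3.4583)
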